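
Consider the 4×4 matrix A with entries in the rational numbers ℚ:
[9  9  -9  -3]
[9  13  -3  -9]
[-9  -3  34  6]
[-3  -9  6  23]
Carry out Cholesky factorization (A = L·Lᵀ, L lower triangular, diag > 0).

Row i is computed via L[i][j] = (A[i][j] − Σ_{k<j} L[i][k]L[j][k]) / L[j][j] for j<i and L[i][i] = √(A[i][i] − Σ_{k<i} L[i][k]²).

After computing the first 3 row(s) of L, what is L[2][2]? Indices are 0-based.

Step 1: L[0][0] = √(9) = 3.
  L[1][0] = (9) / L[0][0] = 3.
Step 2: L[1][1] = √(4) = 2.
  L[2][0] = (-9) / L[0][0] = -3.
  L[2][1] = (6) / L[1][1] = 3.
Step 3: L[2][2] = √(16) = 4.

L[2][2] = 4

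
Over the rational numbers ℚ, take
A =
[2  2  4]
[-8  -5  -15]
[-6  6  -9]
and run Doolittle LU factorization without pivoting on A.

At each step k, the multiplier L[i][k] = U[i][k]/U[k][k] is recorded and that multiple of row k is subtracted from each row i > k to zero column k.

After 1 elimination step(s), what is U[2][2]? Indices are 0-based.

U[2][2] = 3

k=0: U[0][0]=2
  eliminate (1,0): mult=-4, new row 1: (0, 3, 1); set L[1][0]=-4
  eliminate (2,0): mult=-3, new row 2: (0, 12, 3); set L[2][0]=-3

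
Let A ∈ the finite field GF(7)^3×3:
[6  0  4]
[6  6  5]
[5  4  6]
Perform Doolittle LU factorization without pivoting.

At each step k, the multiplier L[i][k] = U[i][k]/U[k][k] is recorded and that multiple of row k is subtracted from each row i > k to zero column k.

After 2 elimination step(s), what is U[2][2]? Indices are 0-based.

[col 0] pivot 6
  R1 -= 1*R0 → (0, 6, 1)  (L[1][0] := 1)
  R2 -= 2*R0 → (0, 4, 5)  (L[2][0] := 2)
[col 1] pivot 6
  R2 -= 3*R1 → (0, 0, 2)  (L[2][1] := 3)

U[2][2] = 2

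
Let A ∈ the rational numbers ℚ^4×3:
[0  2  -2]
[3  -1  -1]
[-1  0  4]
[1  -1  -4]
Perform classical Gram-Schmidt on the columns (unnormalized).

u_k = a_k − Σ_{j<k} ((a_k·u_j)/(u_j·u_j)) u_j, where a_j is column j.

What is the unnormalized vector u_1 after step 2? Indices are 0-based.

u_1 = (2, 1/11, -4/11, -7/11)

Step 1: u_0 = a_0 = (0, 3, -1, 1).
Step 2: u_1 = a_1 − (-4/11)·u_0 = (2, 1/11, -4/11, -7/11).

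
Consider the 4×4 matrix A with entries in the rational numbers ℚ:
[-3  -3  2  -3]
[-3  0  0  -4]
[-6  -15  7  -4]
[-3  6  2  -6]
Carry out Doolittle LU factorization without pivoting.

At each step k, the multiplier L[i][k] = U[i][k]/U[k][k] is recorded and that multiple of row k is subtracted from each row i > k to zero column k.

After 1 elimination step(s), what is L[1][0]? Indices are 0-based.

[col 0] pivot -3
  R1 -= 1*R0 → (0, 3, -2, -1)  (L[1][0] := 1)
  R2 -= 2*R0 → (0, -9, 3, 2)  (L[2][0] := 2)
  R3 -= 1*R0 → (0, 9, 0, -3)  (L[3][0] := 1)

L[1][0] = 1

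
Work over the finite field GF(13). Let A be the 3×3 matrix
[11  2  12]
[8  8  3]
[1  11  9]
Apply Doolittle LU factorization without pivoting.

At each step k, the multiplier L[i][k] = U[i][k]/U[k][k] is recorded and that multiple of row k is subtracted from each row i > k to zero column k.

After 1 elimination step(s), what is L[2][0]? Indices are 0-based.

L[2][0] = 6

[col 0] pivot 11
  R1 -= 9*R0 → (0, 3, 12)  (L[1][0] := 9)
  R2 -= 6*R0 → (0, 12, 2)  (L[2][0] := 6)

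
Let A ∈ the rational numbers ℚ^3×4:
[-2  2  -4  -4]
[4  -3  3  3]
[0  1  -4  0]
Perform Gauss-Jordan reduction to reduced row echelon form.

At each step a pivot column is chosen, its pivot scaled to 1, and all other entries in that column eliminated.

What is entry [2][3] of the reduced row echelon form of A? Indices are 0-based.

[1] R0 /= -2  ⇒  (1, -1, 2, 2)
     R1 -= 4·R0  ⇒  (0, 1, -5, -5)
[2] R1 /= 1  ⇒  (0, 1, -5, -5)
     R0 -= -1·R1  ⇒  (1, 0, -3, -3)
     R2 -= 1·R1  ⇒  (0, 0, 1, 5)
[3] R2 /= 1  ⇒  (0, 0, 1, 5)
     R0 -= -3·R2  ⇒  (1, 0, 0, 12)
     R1 -= -5·R2  ⇒  (0, 1, 0, 20)

M[2][3] = 5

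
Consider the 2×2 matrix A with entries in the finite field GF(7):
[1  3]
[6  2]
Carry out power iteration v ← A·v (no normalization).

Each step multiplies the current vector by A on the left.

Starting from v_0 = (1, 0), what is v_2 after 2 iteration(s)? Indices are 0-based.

v_0 = (1, 0).
v_1 = A·v_0 = (1, 6).
v_2 = A·v_1 = (5, 4).

v_2 = (5, 4)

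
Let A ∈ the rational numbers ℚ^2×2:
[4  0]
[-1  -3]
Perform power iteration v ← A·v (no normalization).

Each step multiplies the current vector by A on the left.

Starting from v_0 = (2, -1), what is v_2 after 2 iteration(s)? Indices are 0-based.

v_2 = (32, -11)

v_0 = (2, -1).
v_1 = A·v_0 = (8, 1).
v_2 = A·v_1 = (32, -11).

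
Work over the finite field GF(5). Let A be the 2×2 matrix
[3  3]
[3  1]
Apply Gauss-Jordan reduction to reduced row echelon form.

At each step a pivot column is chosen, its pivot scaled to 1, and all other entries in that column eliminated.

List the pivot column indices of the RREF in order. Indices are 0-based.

[1] R0 /= 3  ⇒  (1, 1)
     R1 -= 3·R0  ⇒  (0, 3)
[2] R1 /= 3  ⇒  (0, 1)
     R0 -= 1·R1  ⇒  (1, 0)

pivot columns: 0, 1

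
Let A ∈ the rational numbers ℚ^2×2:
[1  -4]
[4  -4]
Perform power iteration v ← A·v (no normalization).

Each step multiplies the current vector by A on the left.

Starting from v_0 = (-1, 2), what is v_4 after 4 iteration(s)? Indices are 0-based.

v_4 = (-441, -468)

v_0 = (-1, 2).
v_1 = A·v_0 = (-9, -12).
v_2 = A·v_1 = (39, 12).
v_3 = A·v_2 = (-9, 108).
v_4 = A·v_3 = (-441, -468).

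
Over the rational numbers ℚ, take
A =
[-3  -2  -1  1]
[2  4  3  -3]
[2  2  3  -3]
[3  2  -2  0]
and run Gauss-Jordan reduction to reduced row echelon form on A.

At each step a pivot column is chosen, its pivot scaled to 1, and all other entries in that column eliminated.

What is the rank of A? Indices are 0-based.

rank = 4

pivot(0,0)=-3: scale R0 → (1, 2/3, 1/3, -1/3)
  clear (1,0): R1 −= (2)R0 → (0, 8/3, 7/3, -7/3)
  clear (2,0): R2 −= (2)R0 → (0, 2/3, 7/3, -7/3)
  clear (3,0): R3 −= (3)R0 → (0, 0, -3, 1)
pivot(1,1)=8/3: scale R1 → (0, 1, 7/8, -7/8)
  clear (0,1): R0 −= (2/3)R1 → (1, 0, -1/4, 1/4)
  clear (2,1): R2 −= (2/3)R1 → (0, 0, 7/4, -7/4)
pivot(2,2)=7/4: scale R2 → (0, 0, 1, -1)
  clear (0,2): R0 −= (-1/4)R2 → (1, 0, 0, 0)
  clear (1,2): R1 −= (7/8)R2 → (0, 1, 0, 0)
  clear (3,2): R3 −= (-3)R2 → (0, 0, 0, -2)
pivot(3,3)=-2: scale R3 → (0, 0, 0, 1)
  clear (2,3): R2 −= (-1)R3 → (0, 0, 1, 0)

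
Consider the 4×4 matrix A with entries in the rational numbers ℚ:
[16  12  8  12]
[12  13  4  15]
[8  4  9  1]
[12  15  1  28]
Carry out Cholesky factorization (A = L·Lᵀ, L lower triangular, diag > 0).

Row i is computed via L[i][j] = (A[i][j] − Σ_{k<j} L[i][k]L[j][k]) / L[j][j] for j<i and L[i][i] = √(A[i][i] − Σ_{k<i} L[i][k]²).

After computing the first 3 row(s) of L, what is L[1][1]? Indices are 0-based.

L[1][1] = 2

Step 1: L[0][0] = √(16) = 4.
  L[1][0] = (12) / L[0][0] = 3.
Step 2: L[1][1] = √(4) = 2.
  L[2][0] = (8) / L[0][0] = 2.
  L[2][1] = (-2) / L[1][1] = -1.
Step 3: L[2][2] = √(4) = 2.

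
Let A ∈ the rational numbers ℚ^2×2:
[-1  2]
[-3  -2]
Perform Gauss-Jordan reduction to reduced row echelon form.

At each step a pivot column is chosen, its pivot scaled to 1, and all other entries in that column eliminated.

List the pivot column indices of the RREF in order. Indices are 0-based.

step 1: normalize row 0 (÷-1) = (1, -2)
  row 1: subtract -3×row0 = (0, -8)
step 2: normalize row 1 (÷-8) = (0, 1)
  row 0: subtract -2×row1 = (1, 0)

pivot columns: 0, 1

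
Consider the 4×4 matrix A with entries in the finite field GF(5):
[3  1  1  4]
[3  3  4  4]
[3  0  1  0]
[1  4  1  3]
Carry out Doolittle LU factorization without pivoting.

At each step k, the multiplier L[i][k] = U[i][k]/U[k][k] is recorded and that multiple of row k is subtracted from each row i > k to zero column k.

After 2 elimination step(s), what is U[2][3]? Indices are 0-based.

[col 0] pivot 3
  R1 -= 1*R0 → (0, 2, 3, 0)  (L[1][0] := 1)
  R2 -= 1*R0 → (0, 4, 0, 1)  (L[2][0] := 1)
  R3 -= 2*R0 → (0, 2, 4, 0)  (L[3][0] := 2)
[col 1] pivot 2
  R2 -= 2*R1 → (0, 0, 4, 1)  (L[2][1] := 2)
  R3 -= 1*R1 → (0, 0, 1, 0)  (L[3][1] := 1)

U[2][3] = 1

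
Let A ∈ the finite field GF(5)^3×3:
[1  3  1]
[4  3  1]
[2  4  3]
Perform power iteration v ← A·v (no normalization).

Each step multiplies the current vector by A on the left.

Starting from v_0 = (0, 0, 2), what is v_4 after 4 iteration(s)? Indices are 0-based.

v_0 = (0, 0, 2).
v_1 = A·v_0 = (2, 2, 1).
v_2 = A·v_1 = (4, 0, 0).
v_3 = A·v_2 = (4, 1, 3).
v_4 = A·v_3 = (0, 2, 1).

v_4 = (0, 2, 1)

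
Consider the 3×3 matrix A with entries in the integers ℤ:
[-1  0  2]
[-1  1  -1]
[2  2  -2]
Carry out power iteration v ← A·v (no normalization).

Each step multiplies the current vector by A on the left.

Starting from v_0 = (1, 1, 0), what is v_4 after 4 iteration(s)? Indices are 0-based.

v_4 = (93, -5, -126)

v_0 = (1, 1, 0).
v_1 = A·v_0 = (-1, 0, 4).
v_2 = A·v_1 = (9, -3, -10).
v_3 = A·v_2 = (-29, -2, 32).
v_4 = A·v_3 = (93, -5, -126).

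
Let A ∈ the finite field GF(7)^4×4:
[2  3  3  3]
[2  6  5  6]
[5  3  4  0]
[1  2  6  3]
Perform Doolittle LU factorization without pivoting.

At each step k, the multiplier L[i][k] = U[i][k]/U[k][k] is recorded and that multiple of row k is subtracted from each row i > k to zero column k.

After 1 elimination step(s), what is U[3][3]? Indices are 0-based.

U[3][3] = 5

Step 1: pivot at (0,0) is 2.
  row1 ← row1 − (1)·row0  ⇒  L[1][0]=1, U row1=(0, 3, 2, 3)
  row2 ← row2 − (6)·row0  ⇒  L[2][0]=6, U row2=(0, 6, 0, 3)
  row3 ← row3 − (4)·row0  ⇒  L[3][0]=4, U row3=(0, 4, 1, 5)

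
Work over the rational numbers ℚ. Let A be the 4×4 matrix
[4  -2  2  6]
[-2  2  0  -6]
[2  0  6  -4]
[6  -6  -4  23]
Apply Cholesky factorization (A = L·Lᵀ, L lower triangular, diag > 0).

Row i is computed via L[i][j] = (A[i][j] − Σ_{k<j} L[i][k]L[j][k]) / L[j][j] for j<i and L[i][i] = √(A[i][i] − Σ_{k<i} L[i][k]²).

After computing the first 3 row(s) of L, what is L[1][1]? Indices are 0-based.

Step 1: L[0][0] = √(4) = 2.
  L[1][0] = (-2) / L[0][0] = -1.
Step 2: L[1][1] = √(1) = 1.
  L[2][0] = (2) / L[0][0] = 1.
  L[2][1] = (1) / L[1][1] = 1.
Step 3: L[2][2] = √(4) = 2.

L[1][1] = 1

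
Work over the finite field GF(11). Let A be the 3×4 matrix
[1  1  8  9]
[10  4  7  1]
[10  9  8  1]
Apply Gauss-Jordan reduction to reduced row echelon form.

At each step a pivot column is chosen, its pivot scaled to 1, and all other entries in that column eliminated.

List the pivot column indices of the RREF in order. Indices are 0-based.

pivot(0,0)=1: scale R0 → (1, 1, 8, 9)
  clear (1,0): R1 −= (10)R0 → (0, 5, 4, 10)
  clear (2,0): R2 −= (10)R0 → (0, 10, 5, 10)
pivot(1,1)=5: scale R1 → (0, 1, 3, 2)
  clear (0,1): R0 −= (1)R1 → (1, 0, 5, 7)
  clear (2,1): R2 −= (10)R1 → (0, 0, 8, 1)
pivot(2,2)=8: scale R2 → (0, 0, 1, 7)
  clear (0,2): R0 −= (5)R2 → (1, 0, 0, 5)
  clear (1,2): R1 −= (3)R2 → (0, 1, 0, 3)

pivot columns: 0, 1, 2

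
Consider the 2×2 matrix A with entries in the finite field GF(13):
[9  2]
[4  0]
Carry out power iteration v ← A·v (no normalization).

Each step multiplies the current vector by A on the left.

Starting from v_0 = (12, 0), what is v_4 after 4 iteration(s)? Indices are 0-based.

v_0 = (12, 0).
v_1 = A·v_0 = (4, 9).
v_2 = A·v_1 = (2, 3).
v_3 = A·v_2 = (11, 8).
v_4 = A·v_3 = (11, 5).

v_4 = (11, 5)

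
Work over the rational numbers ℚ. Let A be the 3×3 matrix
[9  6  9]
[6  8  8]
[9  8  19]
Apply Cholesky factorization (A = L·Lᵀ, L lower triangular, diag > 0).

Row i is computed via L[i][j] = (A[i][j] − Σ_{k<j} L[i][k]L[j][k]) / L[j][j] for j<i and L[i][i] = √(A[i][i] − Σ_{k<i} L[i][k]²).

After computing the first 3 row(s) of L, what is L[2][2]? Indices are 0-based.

Step 1: L[0][0] = √(9) = 3.
  L[1][0] = (6) / L[0][0] = 2.
Step 2: L[1][1] = √(4) = 2.
  L[2][0] = (9) / L[0][0] = 3.
  L[2][1] = (2) / L[1][1] = 1.
Step 3: L[2][2] = √(9) = 3.

L[2][2] = 3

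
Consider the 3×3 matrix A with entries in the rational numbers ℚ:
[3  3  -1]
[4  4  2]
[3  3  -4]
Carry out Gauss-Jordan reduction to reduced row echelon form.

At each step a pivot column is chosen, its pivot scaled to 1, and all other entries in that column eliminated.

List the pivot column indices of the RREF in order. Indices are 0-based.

pivot columns: 0, 2

[1] R0 /= 3  ⇒  (1, 1, -1/3)
     R1 -= 4·R0  ⇒  (0, 0, 10/3)
     R2 -= 3·R0  ⇒  (0, 0, -3)
column 1 empty below row 1
[2] R1 /= 10/3  ⇒  (0, 0, 1)
     R0 -= -1/3·R1  ⇒  (1, 1, 0)
     R2 -= -3·R1  ⇒  (0, 0, 0)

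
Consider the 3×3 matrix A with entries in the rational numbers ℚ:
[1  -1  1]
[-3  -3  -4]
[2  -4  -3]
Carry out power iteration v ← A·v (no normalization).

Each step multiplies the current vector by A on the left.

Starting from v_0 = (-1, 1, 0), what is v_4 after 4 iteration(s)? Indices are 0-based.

v_4 = (-80, 1150, 974)

v_0 = (-1, 1, 0).
v_1 = A·v_0 = (-2, 0, -6).
v_2 = A·v_1 = (-8, 30, 14).
v_3 = A·v_2 = (-24, -122, -178).
v_4 = A·v_3 = (-80, 1150, 974).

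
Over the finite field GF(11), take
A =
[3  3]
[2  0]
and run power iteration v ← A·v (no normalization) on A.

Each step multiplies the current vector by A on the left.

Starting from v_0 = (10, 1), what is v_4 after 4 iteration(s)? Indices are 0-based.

v_0 = (10, 1).
v_1 = A·v_0 = (0, 9).
v_2 = A·v_1 = (5, 0).
v_3 = A·v_2 = (4, 10).
v_4 = A·v_3 = (9, 8).

v_4 = (9, 8)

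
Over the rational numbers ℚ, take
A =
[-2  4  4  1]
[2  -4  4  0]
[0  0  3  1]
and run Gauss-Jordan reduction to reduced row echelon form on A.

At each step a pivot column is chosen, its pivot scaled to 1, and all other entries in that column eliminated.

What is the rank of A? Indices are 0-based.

pivot(0,0)=-2: scale R0 → (1, -2, -2, -1/2)
  clear (1,0): R1 −= (2)R0 → (0, 0, 8, 1)
col 1: no nonzero at/below row 1; advance.
pivot(1,2)=8: scale R1 → (0, 0, 1, 1/8)
  clear (0,2): R0 −= (-2)R1 → (1, -2, 0, -1/4)
  clear (2,2): R2 −= (3)R1 → (0, 0, 0, 5/8)
pivot(2,3)=5/8: scale R2 → (0, 0, 0, 1)
  clear (0,3): R0 −= (-1/4)R2 → (1, -2, 0, 0)
  clear (1,3): R1 −= (1/8)R2 → (0, 0, 1, 0)

rank = 3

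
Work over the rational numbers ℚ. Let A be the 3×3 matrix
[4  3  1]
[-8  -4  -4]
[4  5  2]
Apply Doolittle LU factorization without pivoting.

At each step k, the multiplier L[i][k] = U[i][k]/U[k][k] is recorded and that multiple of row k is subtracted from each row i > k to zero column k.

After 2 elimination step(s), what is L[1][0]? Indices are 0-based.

k=0: U[0][0]=4
  eliminate (1,0): mult=-2, new row 1: (0, 2, -2); set L[1][0]=-2
  eliminate (2,0): mult=1, new row 2: (0, 2, 1); set L[2][0]=1
k=1: U[1][1]=2
  eliminate (2,1): mult=1, new row 2: (0, 0, 3); set L[2][1]=1

L[1][0] = -2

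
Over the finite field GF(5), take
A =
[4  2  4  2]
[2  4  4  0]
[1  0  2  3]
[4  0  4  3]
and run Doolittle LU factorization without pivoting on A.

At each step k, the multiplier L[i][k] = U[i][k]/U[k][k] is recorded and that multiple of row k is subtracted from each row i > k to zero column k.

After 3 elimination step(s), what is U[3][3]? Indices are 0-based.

[col 0] pivot 4
  R1 -= 3*R0 → (0, 3, 2, 4)  (L[1][0] := 3)
  R2 -= 4*R0 → (0, 2, 1, 0)  (L[2][0] := 4)
  R3 -= 1*R0 → (0, 3, 0, 1)  (L[3][0] := 1)
[col 1] pivot 3
  R2 -= 4*R1 → (0, 0, 3, 4)  (L[2][1] := 4)
  R3 -= 1*R1 → (0, 0, 3, 2)  (L[3][1] := 1)
[col 2] pivot 3
  R3 -= 1*R2 → (0, 0, 0, 3)  (L[3][2] := 1)

U[3][3] = 3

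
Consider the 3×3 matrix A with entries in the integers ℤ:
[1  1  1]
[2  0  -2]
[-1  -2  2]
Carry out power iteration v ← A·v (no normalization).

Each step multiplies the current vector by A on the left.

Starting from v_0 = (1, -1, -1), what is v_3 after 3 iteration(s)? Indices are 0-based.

v_0 = (1, -1, -1).
v_1 = A·v_0 = (-1, 4, -1).
v_2 = A·v_1 = (2, 0, -9).
v_3 = A·v_2 = (-7, 22, -20).

v_3 = (-7, 22, -20)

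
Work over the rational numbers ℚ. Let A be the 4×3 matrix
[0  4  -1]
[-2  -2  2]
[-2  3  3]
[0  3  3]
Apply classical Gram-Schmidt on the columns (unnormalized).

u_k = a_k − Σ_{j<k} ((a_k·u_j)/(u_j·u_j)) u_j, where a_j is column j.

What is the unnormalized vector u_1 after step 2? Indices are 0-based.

u_1 = (4, -5/2, 5/2, 3)

Step 1: u_0 = a_0 = (0, -2, -2, 0).
Step 2: u_1 = a_1 − (-1/4)·u_0 = (4, -5/2, 5/2, 3).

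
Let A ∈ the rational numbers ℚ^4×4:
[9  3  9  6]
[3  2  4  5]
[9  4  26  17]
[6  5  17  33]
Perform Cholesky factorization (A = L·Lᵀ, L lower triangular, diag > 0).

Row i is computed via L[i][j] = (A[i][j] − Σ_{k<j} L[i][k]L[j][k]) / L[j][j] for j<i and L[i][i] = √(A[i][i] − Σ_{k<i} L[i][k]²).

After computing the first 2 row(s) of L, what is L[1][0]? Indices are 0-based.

Step 1: L[0][0] = √(9) = 3.
  L[1][0] = (3) / L[0][0] = 1.
Step 2: L[1][1] = √(1) = 1.

L[1][0] = 1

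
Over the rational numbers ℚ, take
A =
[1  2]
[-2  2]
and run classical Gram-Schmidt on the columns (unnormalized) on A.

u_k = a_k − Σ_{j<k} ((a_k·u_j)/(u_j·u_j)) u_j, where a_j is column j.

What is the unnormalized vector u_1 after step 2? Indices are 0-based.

Step 1: u_0 = a_0 = (1, -2).
Step 2: u_1 = a_1 − (-2/5)·u_0 = (12/5, 6/5).

u_1 = (12/5, 6/5)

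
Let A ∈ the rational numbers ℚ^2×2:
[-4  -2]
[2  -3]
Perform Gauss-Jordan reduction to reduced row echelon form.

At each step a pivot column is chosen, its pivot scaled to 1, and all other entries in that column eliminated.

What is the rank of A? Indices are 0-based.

rank = 2

step 1: normalize row 0 (÷-4) = (1, 1/2)
  row 1: subtract 2×row0 = (0, -4)
step 2: normalize row 1 (÷-4) = (0, 1)
  row 0: subtract 1/2×row1 = (1, 0)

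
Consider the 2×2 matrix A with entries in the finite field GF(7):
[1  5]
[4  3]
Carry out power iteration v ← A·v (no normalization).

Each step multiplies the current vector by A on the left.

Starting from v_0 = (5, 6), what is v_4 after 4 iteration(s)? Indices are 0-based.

v_4 = (5, 4)

v_0 = (5, 6).
v_1 = A·v_0 = (0, 3).
v_2 = A·v_1 = (1, 2).
v_3 = A·v_2 = (4, 3).
v_4 = A·v_3 = (5, 4).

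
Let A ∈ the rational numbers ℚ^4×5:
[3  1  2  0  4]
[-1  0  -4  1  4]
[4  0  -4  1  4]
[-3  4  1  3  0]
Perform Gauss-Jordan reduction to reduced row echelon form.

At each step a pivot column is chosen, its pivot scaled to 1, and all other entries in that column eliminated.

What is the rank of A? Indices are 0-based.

pivot(0,0)=3: scale R0 → (1, 1/3, 2/3, 0, 4/3)
  clear (1,0): R1 −= (-1)R0 → (0, 1/3, -10/3, 1, 16/3)
  clear (2,0): R2 −= (4)R0 → (0, -4/3, -20/3, 1, -4/3)
  clear (3,0): R3 −= (-3)R0 → (0, 5, 3, 3, 4)
pivot(1,1)=1/3: scale R1 → (0, 1, -10, 3, 16)
  clear (0,1): R0 −= (1/3)R1 → (1, 0, 4, -1, -4)
  clear (2,1): R2 −= (-4/3)R1 → (0, 0, -20, 5, 20)
  clear (3,1): R3 −= (5)R1 → (0, 0, 53, -12, -76)
pivot(2,2)=-20: scale R2 → (0, 0, 1, -1/4, -1)
  clear (0,2): R0 −= (4)R2 → (1, 0, 0, 0, 0)
  clear (1,2): R1 −= (-10)R2 → (0, 1, 0, 1/2, 6)
  clear (3,2): R3 −= (53)R2 → (0, 0, 0, 5/4, -23)
pivot(3,3)=5/4: scale R3 → (0, 0, 0, 1, -92/5)
  clear (1,3): R1 −= (1/2)R3 → (0, 1, 0, 0, 76/5)
  clear (2,3): R2 −= (-1/4)R3 → (0, 0, 1, 0, -28/5)

rank = 4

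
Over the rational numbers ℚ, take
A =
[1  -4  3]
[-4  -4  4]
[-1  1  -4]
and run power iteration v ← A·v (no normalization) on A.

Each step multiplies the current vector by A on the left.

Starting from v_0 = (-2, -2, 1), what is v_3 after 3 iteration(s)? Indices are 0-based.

v_0 = (-2, -2, 1).
v_1 = A·v_0 = (9, 20, -4).
v_2 = A·v_1 = (-83, -132, 27).
v_3 = A·v_2 = (526, 968, -157).

v_3 = (526, 968, -157)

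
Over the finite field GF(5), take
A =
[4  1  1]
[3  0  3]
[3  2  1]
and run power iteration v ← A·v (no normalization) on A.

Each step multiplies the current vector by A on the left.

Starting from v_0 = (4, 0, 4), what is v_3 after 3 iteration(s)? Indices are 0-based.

v_3 = (2, 2, 0)

v_0 = (4, 0, 4).
v_1 = A·v_0 = (0, 4, 1).
v_2 = A·v_1 = (0, 3, 4).
v_3 = A·v_2 = (2, 2, 0).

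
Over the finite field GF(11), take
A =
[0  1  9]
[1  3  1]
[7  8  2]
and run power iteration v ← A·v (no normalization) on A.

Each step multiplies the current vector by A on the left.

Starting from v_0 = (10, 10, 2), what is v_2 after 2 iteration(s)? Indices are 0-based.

v_0 = (10, 10, 2).
v_1 = A·v_0 = (6, 9, 0).
v_2 = A·v_1 = (9, 0, 4).

v_2 = (9, 0, 4)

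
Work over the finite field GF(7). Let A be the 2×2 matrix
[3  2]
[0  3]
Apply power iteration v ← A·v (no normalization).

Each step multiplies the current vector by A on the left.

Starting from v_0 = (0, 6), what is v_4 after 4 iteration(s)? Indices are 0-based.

v_0 = (0, 6).
v_1 = A·v_0 = (5, 4).
v_2 = A·v_1 = (2, 5).
v_3 = A·v_2 = (2, 1).
v_4 = A·v_3 = (1, 3).

v_4 = (1, 3)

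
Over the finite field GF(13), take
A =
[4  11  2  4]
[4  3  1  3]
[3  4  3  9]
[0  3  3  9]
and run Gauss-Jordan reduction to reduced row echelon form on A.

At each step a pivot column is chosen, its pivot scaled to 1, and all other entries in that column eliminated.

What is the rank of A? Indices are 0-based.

step 1: normalize row 0 (÷4) = (1, 6, 7, 1)
  row 1: subtract 4×row0 = (0, 5, 12, 12)
  row 2: subtract 3×row0 = (0, 12, 8, 6)
step 2: normalize row 1 (÷5) = (0, 1, 5, 5)
  row 0: subtract 6×row1 = (1, 0, 3, 10)
  row 2: subtract 12×row1 = (0, 0, 0, 11)
  row 3: subtract 3×row1 = (0, 0, 1, 7)
step 3: exchange rows 2,3
step 3: normalize row 2 (÷1) = (0, 0, 1, 7)
  row 0: subtract 3×row2 = (1, 0, 0, 2)
  row 1: subtract 5×row2 = (0, 1, 0, 9)
step 4: normalize row 3 (÷11) = (0, 0, 0, 1)
  row 0: subtract 2×row3 = (1, 0, 0, 0)
  row 1: subtract 9×row3 = (0, 1, 0, 0)
  row 2: subtract 7×row3 = (0, 0, 1, 0)

rank = 4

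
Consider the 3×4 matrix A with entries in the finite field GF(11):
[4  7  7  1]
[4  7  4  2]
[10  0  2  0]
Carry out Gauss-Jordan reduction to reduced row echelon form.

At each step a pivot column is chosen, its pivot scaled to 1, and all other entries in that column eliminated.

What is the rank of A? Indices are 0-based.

rank = 3

[1] R0 /= 4  ⇒  (1, 10, 10, 3)
     R1 -= 4·R0  ⇒  (0, 0, 8, 1)
     R2 -= 10·R0  ⇒  (0, 10, 1, 3)
[2] R1 <-> R2
[2] R1 /= 10  ⇒  (0, 1, 10, 8)
     R0 -= 10·R1  ⇒  (1, 0, 9, 0)
[3] R2 /= 8  ⇒  (0, 0, 1, 7)
     R0 -= 9·R2  ⇒  (1, 0, 0, 3)
     R1 -= 10·R2  ⇒  (0, 1, 0, 4)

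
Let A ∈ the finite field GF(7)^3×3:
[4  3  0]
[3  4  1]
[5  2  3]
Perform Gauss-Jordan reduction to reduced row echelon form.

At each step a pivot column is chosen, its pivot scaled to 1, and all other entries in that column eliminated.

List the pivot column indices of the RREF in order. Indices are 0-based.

pivot columns: 0, 2

step 1: normalize row 0 (÷4) = (1, 6, 0)
  row 1: subtract 3×row0 = (0, 0, 1)
  row 2: subtract 5×row0 = (0, 0, 3)
skip col 1 (zero from row 1)
step 2: normalize row 1 (÷1) = (0, 0, 1)
  row 2: subtract 3×row1 = (0, 0, 0)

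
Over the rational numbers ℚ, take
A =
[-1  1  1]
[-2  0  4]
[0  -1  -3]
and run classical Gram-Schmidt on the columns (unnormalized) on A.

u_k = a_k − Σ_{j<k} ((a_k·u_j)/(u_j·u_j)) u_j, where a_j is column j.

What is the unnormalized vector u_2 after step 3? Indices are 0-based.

Step 1: u_0 = a_0 = (-1, -2, 0).
Step 2: u_1 = a_1 − (-1/5)·u_0 = (4/5, -2/5, -1).
Step 3: u_2 = a_2 − (-9/5)·u_0 − (11/9)·u_1 = (-16/9, 8/9, -16/9).

u_2 = (-16/9, 8/9, -16/9)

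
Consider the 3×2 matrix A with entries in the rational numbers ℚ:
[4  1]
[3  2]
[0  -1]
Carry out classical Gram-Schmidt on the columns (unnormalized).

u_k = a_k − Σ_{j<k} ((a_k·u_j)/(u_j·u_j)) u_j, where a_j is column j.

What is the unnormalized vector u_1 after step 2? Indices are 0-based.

u_1 = (-3/5, 4/5, -1)

Step 1: u_0 = a_0 = (4, 3, 0).
Step 2: u_1 = a_1 − (2/5)·u_0 = (-3/5, 4/5, -1).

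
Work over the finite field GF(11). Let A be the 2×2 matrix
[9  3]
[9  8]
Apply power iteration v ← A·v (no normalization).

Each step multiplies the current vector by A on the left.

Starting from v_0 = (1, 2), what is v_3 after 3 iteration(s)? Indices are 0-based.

v_3 = (2, 5)

v_0 = (1, 2).
v_1 = A·v_0 = (4, 3).
v_2 = A·v_1 = (1, 5).
v_3 = A·v_2 = (2, 5).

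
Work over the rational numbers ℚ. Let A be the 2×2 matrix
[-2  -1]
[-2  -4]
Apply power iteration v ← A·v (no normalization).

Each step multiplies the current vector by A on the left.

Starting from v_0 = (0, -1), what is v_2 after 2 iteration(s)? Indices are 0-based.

v_0 = (0, -1).
v_1 = A·v_0 = (1, 4).
v_2 = A·v_1 = (-6, -18).

v_2 = (-6, -18)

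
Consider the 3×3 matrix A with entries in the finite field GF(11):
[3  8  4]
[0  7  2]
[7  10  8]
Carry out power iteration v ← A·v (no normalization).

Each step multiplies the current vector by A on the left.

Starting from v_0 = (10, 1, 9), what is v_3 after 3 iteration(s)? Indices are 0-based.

v_0 = (10, 1, 9).
v_1 = A·v_0 = (8, 3, 9).
v_2 = A·v_1 = (7, 6, 4).
v_3 = A·v_2 = (8, 6, 9).

v_3 = (8, 6, 9)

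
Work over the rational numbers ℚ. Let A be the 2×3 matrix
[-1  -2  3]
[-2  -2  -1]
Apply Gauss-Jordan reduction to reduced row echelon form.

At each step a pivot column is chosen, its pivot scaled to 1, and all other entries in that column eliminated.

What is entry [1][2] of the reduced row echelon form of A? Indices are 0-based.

M[1][2] = -7/2

pivot(0,0)=-1: scale R0 → (1, 2, -3)
  clear (1,0): R1 −= (-2)R0 → (0, 2, -7)
pivot(1,1)=2: scale R1 → (0, 1, -7/2)
  clear (0,1): R0 −= (2)R1 → (1, 0, 4)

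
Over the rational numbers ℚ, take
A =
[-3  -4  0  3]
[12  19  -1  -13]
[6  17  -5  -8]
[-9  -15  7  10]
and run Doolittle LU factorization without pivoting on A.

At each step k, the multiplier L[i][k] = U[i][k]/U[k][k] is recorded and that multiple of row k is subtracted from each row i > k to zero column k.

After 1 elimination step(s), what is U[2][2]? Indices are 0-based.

[col 0] pivot -3
  R1 -= -4*R0 → (0, 3, -1, -1)  (L[1][0] := -4)
  R2 -= -2*R0 → (0, 9, -5, -2)  (L[2][0] := -2)
  R3 -= 3*R0 → (0, -3, 7, 1)  (L[3][0] := 3)

U[2][2] = -5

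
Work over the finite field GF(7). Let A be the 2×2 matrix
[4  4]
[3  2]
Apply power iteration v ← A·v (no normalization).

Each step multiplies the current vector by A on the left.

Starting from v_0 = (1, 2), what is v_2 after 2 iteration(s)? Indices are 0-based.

v_0 = (1, 2).
v_1 = A·v_0 = (5, 0).
v_2 = A·v_1 = (6, 1).

v_2 = (6, 1)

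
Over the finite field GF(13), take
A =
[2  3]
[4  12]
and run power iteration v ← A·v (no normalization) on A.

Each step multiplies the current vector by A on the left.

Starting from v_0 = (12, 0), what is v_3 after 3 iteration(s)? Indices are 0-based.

v_3 = (8, 5)

v_0 = (12, 0).
v_1 = A·v_0 = (11, 9).
v_2 = A·v_1 = (10, 9).
v_3 = A·v_2 = (8, 5).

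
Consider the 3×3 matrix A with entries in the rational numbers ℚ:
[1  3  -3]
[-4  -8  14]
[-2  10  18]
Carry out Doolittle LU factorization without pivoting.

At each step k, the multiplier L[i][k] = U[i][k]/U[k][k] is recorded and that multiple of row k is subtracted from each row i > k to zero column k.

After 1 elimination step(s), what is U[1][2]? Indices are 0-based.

U[1][2] = 2

Step 1: pivot at (0,0) is 1.
  row1 ← row1 − (-4)·row0  ⇒  L[1][0]=-4, U row1=(0, 4, 2)
  row2 ← row2 − (-2)·row0  ⇒  L[2][0]=-2, U row2=(0, 16, 12)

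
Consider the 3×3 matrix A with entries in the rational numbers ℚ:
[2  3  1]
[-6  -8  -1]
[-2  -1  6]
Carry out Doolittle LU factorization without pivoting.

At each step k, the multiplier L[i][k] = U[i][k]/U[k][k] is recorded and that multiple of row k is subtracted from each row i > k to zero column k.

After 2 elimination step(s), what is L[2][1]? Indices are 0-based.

Step 1: pivot at (0,0) is 2.
  row1 ← row1 − (-3)·row0  ⇒  L[1][0]=-3, U row1=(0, 1, 2)
  row2 ← row2 − (-1)·row0  ⇒  L[2][0]=-1, U row2=(0, 2, 7)
Step 2: pivot at (1,1) is 1.
  row2 ← row2 − (2)·row1  ⇒  L[2][1]=2, U row2=(0, 0, 3)

L[2][1] = 2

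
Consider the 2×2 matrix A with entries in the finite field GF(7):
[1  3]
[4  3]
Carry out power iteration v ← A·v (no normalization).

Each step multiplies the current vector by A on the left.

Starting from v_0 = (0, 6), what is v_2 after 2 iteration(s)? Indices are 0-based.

v_2 = (2, 0)

v_0 = (0, 6).
v_1 = A·v_0 = (4, 4).
v_2 = A·v_1 = (2, 0).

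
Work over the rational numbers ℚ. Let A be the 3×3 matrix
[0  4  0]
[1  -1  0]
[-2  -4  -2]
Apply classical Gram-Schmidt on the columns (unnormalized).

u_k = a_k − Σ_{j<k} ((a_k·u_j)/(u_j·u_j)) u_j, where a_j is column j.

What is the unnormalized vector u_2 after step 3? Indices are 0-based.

u_2 = (-12/29, -16/29, -8/29)

Step 1: u_0 = a_0 = (0, 1, -2).
Step 2: u_1 = a_1 − (7/5)·u_0 = (4, -12/5, -6/5).
Step 3: u_2 = a_2 − (4/5)·u_0 − (3/29)·u_1 = (-12/29, -16/29, -8/29).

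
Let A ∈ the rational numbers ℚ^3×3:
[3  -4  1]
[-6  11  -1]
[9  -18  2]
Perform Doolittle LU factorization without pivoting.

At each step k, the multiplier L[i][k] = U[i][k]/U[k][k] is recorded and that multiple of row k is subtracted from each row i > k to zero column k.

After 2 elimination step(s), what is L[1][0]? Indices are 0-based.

Step 1: pivot at (0,0) is 3.
  row1 ← row1 − (-2)·row0  ⇒  L[1][0]=-2, U row1=(0, 3, 1)
  row2 ← row2 − (3)·row0  ⇒  L[2][0]=3, U row2=(0, -6, -1)
Step 2: pivot at (1,1) is 3.
  row2 ← row2 − (-2)·row1  ⇒  L[2][1]=-2, U row2=(0, 0, 1)

L[1][0] = -2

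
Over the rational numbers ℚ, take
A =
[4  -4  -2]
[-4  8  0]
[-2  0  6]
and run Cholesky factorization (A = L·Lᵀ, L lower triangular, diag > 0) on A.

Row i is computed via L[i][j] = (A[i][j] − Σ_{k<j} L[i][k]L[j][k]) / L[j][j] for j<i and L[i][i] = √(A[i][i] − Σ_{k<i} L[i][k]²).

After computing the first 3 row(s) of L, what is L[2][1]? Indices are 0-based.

L[2][1] = -1

Step 1: L[0][0] = √(4) = 2.
  L[1][0] = (-4) / L[0][0] = -2.
Step 2: L[1][1] = √(4) = 2.
  L[2][0] = (-2) / L[0][0] = -1.
  L[2][1] = (-2) / L[1][1] = -1.
Step 3: L[2][2] = √(4) = 2.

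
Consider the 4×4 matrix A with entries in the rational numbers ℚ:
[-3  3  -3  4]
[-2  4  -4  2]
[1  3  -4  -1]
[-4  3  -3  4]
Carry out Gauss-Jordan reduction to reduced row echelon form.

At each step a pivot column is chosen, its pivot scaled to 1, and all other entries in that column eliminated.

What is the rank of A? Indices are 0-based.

rank = 4

[1] R0 /= -3  ⇒  (1, -1, 1, -4/3)
     R1 -= -2·R0  ⇒  (0, 2, -2, -2/3)
     R2 -= 1·R0  ⇒  (0, 4, -5, 1/3)
     R3 -= -4·R0  ⇒  (0, -1, 1, -4/3)
[2] R1 /= 2  ⇒  (0, 1, -1, -1/3)
     R0 -= -1·R1  ⇒  (1, 0, 0, -5/3)
     R2 -= 4·R1  ⇒  (0, 0, -1, 5/3)
     R3 -= -1·R1  ⇒  (0, 0, 0, -5/3)
[3] R2 /= -1  ⇒  (0, 0, 1, -5/3)
     R1 -= -1·R2  ⇒  (0, 1, 0, -2)
[4] R3 /= -5/3  ⇒  (0, 0, 0, 1)
     R0 -= -5/3·R3  ⇒  (1, 0, 0, 0)
     R1 -= -2·R3  ⇒  (0, 1, 0, 0)
     R2 -= -5/3·R3  ⇒  (0, 0, 1, 0)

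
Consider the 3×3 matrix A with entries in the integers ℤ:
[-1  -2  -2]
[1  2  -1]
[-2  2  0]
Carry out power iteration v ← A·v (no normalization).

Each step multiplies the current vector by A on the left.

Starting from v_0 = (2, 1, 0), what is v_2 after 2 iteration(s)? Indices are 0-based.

v_2 = (0, 6, 16)

v_0 = (2, 1, 0).
v_1 = A·v_0 = (-4, 4, -2).
v_2 = A·v_1 = (0, 6, 16).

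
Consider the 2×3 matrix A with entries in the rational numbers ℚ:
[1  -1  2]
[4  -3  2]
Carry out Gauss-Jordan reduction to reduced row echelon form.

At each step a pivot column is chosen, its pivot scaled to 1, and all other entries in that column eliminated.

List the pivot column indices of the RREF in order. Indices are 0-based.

[1] R0 /= 1  ⇒  (1, -1, 2)
     R1 -= 4·R0  ⇒  (0, 1, -6)
[2] R1 /= 1  ⇒  (0, 1, -6)
     R0 -= -1·R1  ⇒  (1, 0, -4)

pivot columns: 0, 1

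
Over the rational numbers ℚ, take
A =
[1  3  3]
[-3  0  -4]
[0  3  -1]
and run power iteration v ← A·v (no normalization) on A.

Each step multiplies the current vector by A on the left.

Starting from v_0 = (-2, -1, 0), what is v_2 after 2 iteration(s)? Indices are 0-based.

v_0 = (-2, -1, 0).
v_1 = A·v_0 = (-5, 6, -3).
v_2 = A·v_1 = (4, 27, 21).

v_2 = (4, 27, 21)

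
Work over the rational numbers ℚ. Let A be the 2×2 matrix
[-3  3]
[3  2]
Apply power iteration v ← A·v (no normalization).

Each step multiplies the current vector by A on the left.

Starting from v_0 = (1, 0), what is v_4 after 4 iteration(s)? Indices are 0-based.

v_4 = (333, -93)

v_0 = (1, 0).
v_1 = A·v_0 = (-3, 3).
v_2 = A·v_1 = (18, -3).
v_3 = A·v_2 = (-63, 48).
v_4 = A·v_3 = (333, -93).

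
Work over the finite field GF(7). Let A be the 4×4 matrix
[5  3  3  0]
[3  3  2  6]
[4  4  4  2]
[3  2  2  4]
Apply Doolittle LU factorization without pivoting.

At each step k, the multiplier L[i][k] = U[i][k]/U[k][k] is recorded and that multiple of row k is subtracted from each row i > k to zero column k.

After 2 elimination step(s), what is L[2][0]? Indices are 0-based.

Step 1: pivot at (0,0) is 5.
  row1 ← row1 − (2)·row0  ⇒  L[1][0]=2, U row1=(0, 4, 3, 6)
  row2 ← row2 − (5)·row0  ⇒  L[2][0]=5, U row2=(0, 3, 3, 2)
  row3 ← row3 − (2)·row0  ⇒  L[3][0]=2, U row3=(0, 3, 3, 4)
Step 2: pivot at (1,1) is 4.
  row2 ← row2 − (6)·row1  ⇒  L[2][1]=6, U row2=(0, 0, 6, 1)
  row3 ← row3 − (6)·row1  ⇒  L[3][1]=6, U row3=(0, 0, 6, 3)

L[2][0] = 5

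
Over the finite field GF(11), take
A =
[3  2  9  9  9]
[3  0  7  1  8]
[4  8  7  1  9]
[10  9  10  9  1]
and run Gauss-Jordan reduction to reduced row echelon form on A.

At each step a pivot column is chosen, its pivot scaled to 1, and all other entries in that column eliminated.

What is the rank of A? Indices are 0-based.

rank = 4

step 1: normalize row 0 (÷3) = (1, 8, 3, 3, 3)
  row 1: subtract 3×row0 = (0, 9, 9, 3, 10)
  row 2: subtract 4×row0 = (0, 9, 6, 0, 8)
  row 3: subtract 10×row0 = (0, 6, 2, 1, 4)
step 2: normalize row 1 (÷9) = (0, 1, 1, 4, 6)
  row 0: subtract 8×row1 = (1, 0, 6, 4, 10)
  row 2: subtract 9×row1 = (0, 0, 8, 8, 9)
  row 3: subtract 6×row1 = (0, 0, 7, 10, 1)
step 3: normalize row 2 (÷8) = (0, 0, 1, 1, 8)
  row 0: subtract 6×row2 = (1, 0, 0, 9, 6)
  row 1: subtract 1×row2 = (0, 1, 0, 3, 9)
  row 3: subtract 7×row2 = (0, 0, 0, 3, 0)
step 4: normalize row 3 (÷3) = (0, 0, 0, 1, 0)
  row 0: subtract 9×row3 = (1, 0, 0, 0, 6)
  row 1: subtract 3×row3 = (0, 1, 0, 0, 9)
  row 2: subtract 1×row3 = (0, 0, 1, 0, 8)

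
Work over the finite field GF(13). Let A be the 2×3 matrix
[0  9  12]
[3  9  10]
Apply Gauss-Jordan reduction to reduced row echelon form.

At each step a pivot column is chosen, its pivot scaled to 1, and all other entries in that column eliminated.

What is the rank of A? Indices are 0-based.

step 1: exchange rows 0,1
step 1: normalize row 0 (÷3) = (1, 3, 12)
step 2: normalize row 1 (÷9) = (0, 1, 10)
  row 0: subtract 3×row1 = (1, 0, 8)

rank = 2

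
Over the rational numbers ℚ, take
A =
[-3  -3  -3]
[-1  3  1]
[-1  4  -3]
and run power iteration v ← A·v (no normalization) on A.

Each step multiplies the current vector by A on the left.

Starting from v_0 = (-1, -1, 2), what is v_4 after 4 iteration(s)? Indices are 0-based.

v_4 = (918, -90, 459)

v_0 = (-1, -1, 2).
v_1 = A·v_0 = (0, 0, -9).
v_2 = A·v_1 = (27, -9, 27).
v_3 = A·v_2 = (-135, -27, -144).
v_4 = A·v_3 = (918, -90, 459).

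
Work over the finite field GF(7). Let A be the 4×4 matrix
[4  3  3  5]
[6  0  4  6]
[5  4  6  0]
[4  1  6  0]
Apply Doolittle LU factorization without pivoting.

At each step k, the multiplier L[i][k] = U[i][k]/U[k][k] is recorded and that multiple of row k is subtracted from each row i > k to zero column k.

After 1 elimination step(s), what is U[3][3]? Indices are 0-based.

[col 0] pivot 4
  R1 -= 5*R0 → (0, 6, 3, 2)  (L[1][0] := 5)
  R2 -= 3*R0 → (0, 2, 4, 6)  (L[2][0] := 3)
  R3 -= 1*R0 → (0, 5, 3, 2)  (L[3][0] := 1)

U[3][3] = 2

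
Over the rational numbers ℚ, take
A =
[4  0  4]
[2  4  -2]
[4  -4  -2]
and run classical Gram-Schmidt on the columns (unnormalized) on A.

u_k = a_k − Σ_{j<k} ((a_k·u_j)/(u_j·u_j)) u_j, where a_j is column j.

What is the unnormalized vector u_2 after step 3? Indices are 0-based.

u_2 = (60/17, -40/17, -40/17)

Step 1: u_0 = a_0 = (4, 2, 4).
Step 2: u_1 = a_1 − (-2/9)·u_0 = (8/9, 40/9, -28/9).
Step 3: u_2 = a_2 − (1/9)·u_0 − (1/34)·u_1 = (60/17, -40/17, -40/17).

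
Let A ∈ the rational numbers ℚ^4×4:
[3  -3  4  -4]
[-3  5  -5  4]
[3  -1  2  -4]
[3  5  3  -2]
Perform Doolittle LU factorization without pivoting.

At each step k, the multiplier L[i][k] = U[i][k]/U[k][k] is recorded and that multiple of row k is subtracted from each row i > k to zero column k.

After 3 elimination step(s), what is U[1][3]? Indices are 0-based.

U[1][3] = 0

[col 0] pivot 3
  R1 -= -1*R0 → (0, 2, -1, 0)  (L[1][0] := -1)
  R2 -= 1*R0 → (0, 2, -2, 0)  (L[2][0] := 1)
  R3 -= 1*R0 → (0, 8, -1, 2)  (L[3][0] := 1)
[col 1] pivot 2
  R2 -= 1*R1 → (0, 0, -1, 0)  (L[2][1] := 1)
  R3 -= 4*R1 → (0, 0, 3, 2)  (L[3][1] := 4)
[col 2] pivot -1
  R3 -= -3*R2 → (0, 0, 0, 2)  (L[3][2] := -3)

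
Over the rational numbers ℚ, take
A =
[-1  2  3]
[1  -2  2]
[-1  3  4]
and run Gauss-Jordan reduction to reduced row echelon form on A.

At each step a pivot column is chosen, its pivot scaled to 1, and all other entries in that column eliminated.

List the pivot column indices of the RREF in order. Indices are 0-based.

pivot columns: 0, 1, 2

pivot(0,0)=-1: scale R0 → (1, -2, -3)
  clear (1,0): R1 −= (1)R0 → (0, 0, 5)
  clear (2,0): R2 −= (-1)R0 → (0, 1, 1)
pivot(1,1): swap R1↔R2
pivot(1,1)=1: scale R1 → (0, 1, 1)
  clear (0,1): R0 −= (-2)R1 → (1, 0, -1)
pivot(2,2)=5: scale R2 → (0, 0, 1)
  clear (0,2): R0 −= (-1)R2 → (1, 0, 0)
  clear (1,2): R1 −= (1)R2 → (0, 1, 0)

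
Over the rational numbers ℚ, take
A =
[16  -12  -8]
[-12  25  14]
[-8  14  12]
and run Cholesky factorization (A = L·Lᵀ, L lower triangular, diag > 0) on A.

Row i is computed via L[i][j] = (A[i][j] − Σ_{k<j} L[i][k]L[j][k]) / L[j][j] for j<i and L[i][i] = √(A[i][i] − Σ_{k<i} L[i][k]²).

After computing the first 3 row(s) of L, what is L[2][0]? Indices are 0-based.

Step 1: L[0][0] = √(16) = 4.
  L[1][0] = (-12) / L[0][0] = -3.
Step 2: L[1][1] = √(16) = 4.
  L[2][0] = (-8) / L[0][0] = -2.
  L[2][1] = (8) / L[1][1] = 2.
Step 3: L[2][2] = √(4) = 2.

L[2][0] = -2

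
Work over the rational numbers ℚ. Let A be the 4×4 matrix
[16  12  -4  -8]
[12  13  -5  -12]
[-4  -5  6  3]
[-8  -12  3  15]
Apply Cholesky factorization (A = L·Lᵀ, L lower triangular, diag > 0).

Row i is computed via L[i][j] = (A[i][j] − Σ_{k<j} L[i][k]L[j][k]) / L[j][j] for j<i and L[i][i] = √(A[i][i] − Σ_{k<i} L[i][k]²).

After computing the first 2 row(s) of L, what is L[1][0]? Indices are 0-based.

Step 1: L[0][0] = √(16) = 4.
  L[1][0] = (12) / L[0][0] = 3.
Step 2: L[1][1] = √(4) = 2.

L[1][0] = 3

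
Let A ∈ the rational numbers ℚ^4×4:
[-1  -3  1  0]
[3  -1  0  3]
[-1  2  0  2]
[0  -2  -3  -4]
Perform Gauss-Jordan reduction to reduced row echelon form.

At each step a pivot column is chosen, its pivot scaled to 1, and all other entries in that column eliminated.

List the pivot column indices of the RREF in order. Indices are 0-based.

[1] R0 /= -1  ⇒  (1, 3, -1, 0)
     R1 -= 3·R0  ⇒  (0, -10, 3, 3)
     R2 -= -1·R0  ⇒  (0, 5, -1, 2)
[2] R1 /= -10  ⇒  (0, 1, -3/10, -3/10)
     R0 -= 3·R1  ⇒  (1, 0, -1/10, 9/10)
     R2 -= 5·R1  ⇒  (0, 0, 1/2, 7/2)
     R3 -= -2·R1  ⇒  (0, 0, -18/5, -23/5)
[3] R2 /= 1/2  ⇒  (0, 0, 1, 7)
     R0 -= -1/10·R2  ⇒  (1, 0, 0, 8/5)
     R1 -= -3/10·R2  ⇒  (0, 1, 0, 9/5)
     R3 -= -18/5·R2  ⇒  (0, 0, 0, 103/5)
[4] R3 /= 103/5  ⇒  (0, 0, 0, 1)
     R0 -= 8/5·R3  ⇒  (1, 0, 0, 0)
     R1 -= 9/5·R3  ⇒  (0, 1, 0, 0)
     R2 -= 7·R3  ⇒  (0, 0, 1, 0)

pivot columns: 0, 1, 2, 3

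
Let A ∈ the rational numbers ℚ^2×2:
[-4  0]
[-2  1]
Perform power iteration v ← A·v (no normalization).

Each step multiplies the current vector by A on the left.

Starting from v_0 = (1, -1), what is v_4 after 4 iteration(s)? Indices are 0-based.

v_0 = (1, -1).
v_1 = A·v_0 = (-4, -3).
v_2 = A·v_1 = (16, 5).
v_3 = A·v_2 = (-64, -27).
v_4 = A·v_3 = (256, 101).

v_4 = (256, 101)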